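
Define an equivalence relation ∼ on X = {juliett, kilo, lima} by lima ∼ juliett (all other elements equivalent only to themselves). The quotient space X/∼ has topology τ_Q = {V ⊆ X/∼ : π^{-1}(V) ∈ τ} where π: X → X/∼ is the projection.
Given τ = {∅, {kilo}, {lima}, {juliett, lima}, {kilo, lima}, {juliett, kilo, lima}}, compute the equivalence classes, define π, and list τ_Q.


X/∼ = {[juliett=lima], [kilo]}; |τ_Q| = 4.

Equivalence classes: [juliett=lima], [kilo].
Quotient map π: X → X/∼ sends juliett ↦ [juliett=lima], kilo ↦ [kilo], lima ↦ [juliett=lima].
For each subset V ⊆ X/∼, compute π^{-1}(V) ⊆ X and check whether π^{-1}(V) ∈ τ. V is open in τ_Q iff π^{-1}(V) ∈ τ.
  V = {}: π^{-1}(V) = ∅ ∈ τ ✓.
  V = {[juliett=lima]}: π^{-1}(V) = {juliett, lima} ∈ τ ✓.
  V = {[kilo]}: π^{-1}(V) = {kilo} ∈ τ ✓.
  V = {[juliett=lima], [kilo]}: π^{-1}(V) = {juliett, kilo, lima} ∈ τ ✓.
Open sets in the quotient: τ_Q = {{}, {[juliett=lima]}, {[kilo]}, {[juliett=lima], [kilo]}} (4 elements).


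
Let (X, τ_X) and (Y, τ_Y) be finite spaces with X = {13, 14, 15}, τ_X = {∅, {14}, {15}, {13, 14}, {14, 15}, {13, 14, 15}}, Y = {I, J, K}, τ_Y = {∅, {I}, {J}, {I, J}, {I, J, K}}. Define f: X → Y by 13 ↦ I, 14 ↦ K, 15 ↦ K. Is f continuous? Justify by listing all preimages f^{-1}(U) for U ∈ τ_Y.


f is NOT continuous.

Compute f^{-1}(U) for each U ∈ τ_Y:
  U = ∅: f^{-1}(U) = ∅ ∈ τ_X ✓.
  U = {I}: f^{-1}(U) = {13} ∉ τ_X ✗.
  U = {J}: f^{-1}(U) = ∅ ∈ τ_X ✓.
  U = {I, J}: f^{-1}(U) = {13} ∉ τ_X ✗.
  U = {I, J, K}: f^{-1}(U) = {13, 14, 15} ∈ τ_X ✓.
Found U = {I} with f^{-1}(U) = {13} not in τ_X. Therefore f is NOT continuous.


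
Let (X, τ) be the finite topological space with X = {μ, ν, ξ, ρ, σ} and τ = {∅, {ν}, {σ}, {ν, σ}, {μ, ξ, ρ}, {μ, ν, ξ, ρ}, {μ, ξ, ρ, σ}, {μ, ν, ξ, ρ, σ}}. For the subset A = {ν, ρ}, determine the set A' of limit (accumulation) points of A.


A' = {μ, ξ}

For each x ∈ X, list the open sets U ∈ τ with x ∈ U, then check whether U ∩ (A ∖ {x}) ≠ ∅ for every such U.
  x = μ: opens ∋ x are {μ, ξ, ρ}, {μ, ν, ξ, ρ}, {μ, ξ, ρ, σ}, {μ, ν, ξ, ρ, σ}; each meets A ∖ {μ}, so x IS a limit point.
  x = ν: open {ν} ∋ x has {ν} ∩ (A ∖ {ν}) = ∅, so x is NOT a limit point.
  x = ξ: opens ∋ x are {μ, ξ, ρ}, {μ, ν, ξ, ρ}, {μ, ξ, ρ, σ}, {μ, ν, ξ, ρ, σ}; each meets A ∖ {ξ}, so x IS a limit point.
  x = ρ: open {μ, ξ, ρ} ∋ x has {μ, ξ, ρ} ∩ (A ∖ {ρ}) = ∅, so x is NOT a limit point.
  x = σ: open {σ} ∋ x has {σ} ∩ (A ∖ {σ}) = ∅, so x is NOT a limit point.
Collecting: A' = {μ, ξ}.


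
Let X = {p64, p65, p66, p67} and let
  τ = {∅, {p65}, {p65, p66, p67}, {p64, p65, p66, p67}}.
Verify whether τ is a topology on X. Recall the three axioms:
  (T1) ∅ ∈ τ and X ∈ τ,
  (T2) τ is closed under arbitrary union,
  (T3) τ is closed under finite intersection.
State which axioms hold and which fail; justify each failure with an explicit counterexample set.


τ IS a topology on X.

Axiom (T1): ∅ ∈ τ? Yes; X ∈ τ? Yes.
Axiom (T2/T3): check pairwise unions and intersections of members of τ.
All pairwise intersections and unions checked — each lies in τ. Therefore τ satisfies (T1), (T2), (T3): it IS a topology on X.


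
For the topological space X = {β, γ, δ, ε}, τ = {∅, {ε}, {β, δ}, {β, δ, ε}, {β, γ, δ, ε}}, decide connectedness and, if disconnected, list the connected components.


(X, τ) is connected.

Find clopen sets (U ∈ τ with X ∖ U ∈ τ):
  U = ∅, X ∖ U = {β, γ, δ, ε} — both open, so U is clopen.
  U = {β, γ, δ, ε}, X ∖ U = ∅ — both open, so U is clopen.
Only trivial clopens (∅ and X) exist, so (X, τ) is connected.
Compute connected components by grouping points that agree on all clopens:
  component: {β, γ, δ, ε}


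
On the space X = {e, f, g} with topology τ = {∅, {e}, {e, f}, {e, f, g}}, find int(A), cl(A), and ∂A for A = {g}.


int(A) = ∅, cl(A) = {g}, ∂A = {g}.

Closed sets in (X, τ) are complements of opens:
  closed(X, τ) = {∅, {g}, {f, g}, {e, f, g}}.
int(A) = ⋃ {U ∈ τ : U ⊆ A}. Opens contained in A: ∅.
Taking the union of these: int(A) = ∅.
cl(A) = ⋂ {C closed : A ⊆ C}. Closed sets containing A: {g}, {f, g}, {e, f, g}.
Intersecting these: cl(A) = {g}.
∂A = cl(A) ∖ int(A) = {g} ∖ ∅ = {g}.


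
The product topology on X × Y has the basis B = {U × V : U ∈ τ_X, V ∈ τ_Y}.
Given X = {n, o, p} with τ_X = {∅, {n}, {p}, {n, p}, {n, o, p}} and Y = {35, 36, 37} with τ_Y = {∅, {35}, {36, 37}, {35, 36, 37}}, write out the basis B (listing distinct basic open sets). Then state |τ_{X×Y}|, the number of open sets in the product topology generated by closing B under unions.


Basis B = {∅ × ∅, {n} × {35}, {p} × {35}, {n, p} × {35}, {n} × {36, 37}, {p} × {36, 37}, {n} × {35, 36, 37}, {n, o, p} × {35}, {p} × {35, 36, 37}, {n, p} × {36, 37}, {n, p} × {35, 36, 37}, {n, o, p} × {36, 37}, {n, o, p} × {35, 36, 37}}; |τ_{X×Y}| = 25.

Enumerate products U × V with U ∈ τ_X, V ∈ τ_Y (deduplicated):
  ∅ × ∅ = {} (∅)
  {n} × {35} = {(n,35)}
  {p} × {35} = {(p,35)}
  {n, p} × {35} = {(n,35), (p,35)}
  {n} × {36, 37} = {(n,36), (n,37)}
  {p} × {36, 37} = {(p,36), (p,37)}
  {n} × {35, 36, 37} = {(n,35), (n,36), (n,37)}
  {n, o, p} × {35} = {(n,35), (o,35), (p,35)}
  {p} × {35, 36, 37} = {(p,35), (p,36), (p,37)}
  {n, p} × {36, 37} = {(n,36), (n,37), (p,36), (p,37)}
  {n, p} × {35, 36, 37} = {(n,35), (n,36), (n,37), (p,35), (p,36), (p,37)}
  {n, o, p} × {36, 37} = {(n,36), (n,37), (o,36), (o,37), (p,36), (p,37)}
  {n, o, p} × {35, 36, 37} = {(n,35), (n,36), (n,37), (o,35), (o,36), (o,37), (p,35), (p,36), (p,37)}
These 13 distinct sets form the basis B.
Close under arbitrary unions to get τ_{X×Y}; counting gives |τ_{X×Y}| = 25.


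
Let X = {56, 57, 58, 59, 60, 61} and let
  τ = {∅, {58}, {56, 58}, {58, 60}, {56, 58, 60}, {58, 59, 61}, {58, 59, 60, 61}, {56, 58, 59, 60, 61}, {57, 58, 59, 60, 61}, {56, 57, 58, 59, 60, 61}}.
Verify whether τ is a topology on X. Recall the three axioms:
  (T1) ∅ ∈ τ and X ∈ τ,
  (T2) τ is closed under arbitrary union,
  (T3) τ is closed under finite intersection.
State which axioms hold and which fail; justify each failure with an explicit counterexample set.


τ is NOT a topology on X.

Axiom (T1): ∅ ∈ τ? Yes; X ∈ τ? Yes.
Axiom (T2/T3): check pairwise unions and intersections of members of τ.
Counterexample for (T2): {56, 58} ∪ {58, 59, 61} = {56, 58, 59, 61} ∉ τ. Therefore τ is NOT a topology.


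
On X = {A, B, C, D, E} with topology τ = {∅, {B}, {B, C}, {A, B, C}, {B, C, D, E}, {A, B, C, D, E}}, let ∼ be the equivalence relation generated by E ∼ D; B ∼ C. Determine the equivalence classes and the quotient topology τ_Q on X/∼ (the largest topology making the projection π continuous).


X/∼ = {[A], [B=C], [D=E]}; |τ_Q| = 5.

Equivalence classes: [A], [B=C], [D=E].
Quotient map π: X → X/∼ sends A ↦ [A], B ↦ [B=C], C ↦ [B=C], D ↦ [D=E], E ↦ [D=E].
For each subset V ⊆ X/∼, compute π^{-1}(V) ⊆ X and check whether π^{-1}(V) ∈ τ. V is open in τ_Q iff π^{-1}(V) ∈ τ.
  V = {}: π^{-1}(V) = ∅ ∈ τ ✓.
  V = {[A]}: π^{-1}(V) = {A} ∉ τ ✗.
  V = {[B=C]}: π^{-1}(V) = {B, C} ∈ τ ✓.
  V = {[A], [B=C]}: π^{-1}(V) = {A, B, C} ∈ τ ✓.
  V = {[D=E]}: π^{-1}(V) = {D, E} ∉ τ ✗.
  V = {[A], [D=E]}: π^{-1}(V) = {A, D, E} ∉ τ ✗.
  V = {[B=C], [D=E]}: π^{-1}(V) = {B, C, D, E} ∈ τ ✓.
  V = {[A], [B=C], [D=E]}: π^{-1}(V) = {A, B, C, D, E} ∈ τ ✓.
Open sets in the quotient: τ_Q = {{}, {[B=C]}, {[A], [B=C]}, {[B=C], [D=E]}, {[A], [B=C], [D=E]}} (5 elements).


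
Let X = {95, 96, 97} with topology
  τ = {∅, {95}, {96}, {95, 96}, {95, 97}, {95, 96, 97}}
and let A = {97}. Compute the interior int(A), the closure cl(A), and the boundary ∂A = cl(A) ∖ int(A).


int(A) = ∅, cl(A) = {97}, ∂A = {97}.

Closed sets in (X, τ) are complements of opens:
  closed(X, τ) = {∅, {96}, {97}, {95, 97}, {96, 97}, {95, 96, 97}}.
int(A) = ⋃ {U ∈ τ : U ⊆ A}. Opens contained in A: ∅.
Taking the union of these: int(A) = ∅.
cl(A) = ⋂ {C closed : A ⊆ C}. Closed sets containing A: {97}, {95, 97}, {96, 97}, {95, 96, 97}.
Intersecting these: cl(A) = {97}.
∂A = cl(A) ∖ int(A) = {97} ∖ ∅ = {97}.


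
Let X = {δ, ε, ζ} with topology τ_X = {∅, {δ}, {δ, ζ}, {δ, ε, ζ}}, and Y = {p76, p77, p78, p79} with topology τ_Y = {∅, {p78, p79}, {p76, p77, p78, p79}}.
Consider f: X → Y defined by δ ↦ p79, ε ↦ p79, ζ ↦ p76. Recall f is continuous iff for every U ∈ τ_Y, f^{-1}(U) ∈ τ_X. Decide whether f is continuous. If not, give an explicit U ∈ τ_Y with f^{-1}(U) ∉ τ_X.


f is NOT continuous.

Compute f^{-1}(U) for each U ∈ τ_Y:
  U = ∅: f^{-1}(U) = ∅ ∈ τ_X ✓.
  U = {p78, p79}: f^{-1}(U) = {δ, ε} ∉ τ_X ✗.
  U = {p76, p77, p78, p79}: f^{-1}(U) = {δ, ε, ζ} ∈ τ_X ✓.
Found U = {p78, p79} with f^{-1}(U) = {δ, ε} not in τ_X. Therefore f is NOT continuous.


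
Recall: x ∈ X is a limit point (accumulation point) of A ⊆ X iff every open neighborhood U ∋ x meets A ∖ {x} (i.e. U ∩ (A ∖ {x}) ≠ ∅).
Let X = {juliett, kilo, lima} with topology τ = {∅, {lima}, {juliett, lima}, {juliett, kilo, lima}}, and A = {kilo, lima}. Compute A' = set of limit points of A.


A' = {juliett, kilo}

For each x ∈ X, list the open sets U ∈ τ with x ∈ U, then check whether U ∩ (A ∖ {x}) ≠ ∅ for every such U.
  x = juliett: opens ∋ x are {juliett, lima}, {juliett, kilo, lima}; each meets A ∖ {juliett}, so x IS a limit point.
  x = kilo: opens ∋ x are {juliett, kilo, lima}; each meets A ∖ {kilo}, so x IS a limit point.
  x = lima: open {lima} ∋ x has {lima} ∩ (A ∖ {lima}) = ∅, so x is NOT a limit point.
Collecting: A' = {juliett, kilo}.


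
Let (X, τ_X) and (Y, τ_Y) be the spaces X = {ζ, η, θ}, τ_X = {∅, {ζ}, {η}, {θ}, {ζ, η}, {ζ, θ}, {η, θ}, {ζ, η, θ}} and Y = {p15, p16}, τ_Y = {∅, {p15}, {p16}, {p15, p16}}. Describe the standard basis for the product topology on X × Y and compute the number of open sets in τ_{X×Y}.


Basis B = {∅ × ∅, {ζ} × {p15}, {ζ} × {p16}, {η} × {p15}, {η} × {p16}, {θ} × {p15}, {θ} × {p16}, {ζ} × {p15, p16}, {ζ, η} × {p15}, {ζ, θ} × {p15}, {ζ, η} × {p16}, {ζ, θ} × {p16}, {η} × {p15, p16}, {η, θ} × {p15}, {η, θ} × {p16}, {θ} × {p15, p16}, {ζ, η, θ} × {p15}, {ζ, η, θ} × {p16}, {ζ, η} × {p15, p16}, {ζ, θ} × {p15, p16}, {η, θ} × {p15, p16}, {ζ, η, θ} × {p15, p16}}; |τ_{X×Y}| = 64.

Enumerate products U × V with U ∈ τ_X, V ∈ τ_Y (deduplicated):
  ∅ × ∅ = {} (∅)
  {ζ} × {p15} = {(ζ,p15)}
  {ζ} × {p16} = {(ζ,p16)}
  {η} × {p15} = {(η,p15)}
  {η} × {p16} = {(η,p16)}
  {θ} × {p15} = {(θ,p15)}
  {θ} × {p16} = {(θ,p16)}
  {ζ} × {p15, p16} = {(ζ,p15), (ζ,p16)}
  {ζ, η} × {p15} = {(ζ,p15), (η,p15)}
  {ζ, θ} × {p15} = {(ζ,p15), (θ,p15)}
  {ζ, η} × {p16} = {(ζ,p16), (η,p16)}
  {ζ, θ} × {p16} = {(ζ,p16), (θ,p16)}
  {η} × {p15, p16} = {(η,p15), (η,p16)}
  {η, θ} × {p15} = {(η,p15), (θ,p15)}
  {η, θ} × {p16} = {(η,p16), (θ,p16)}
  {θ} × {p15, p16} = {(θ,p15), (θ,p16)}
  {ζ, η, θ} × {p15} = {(ζ,p15), (η,p15), (θ,p15)}
  {ζ, η, θ} × {p16} = {(ζ,p16), (η,p16), (θ,p16)}
  {ζ, η} × {p15, p16} = {(ζ,p15), (ζ,p16), (η,p15), (η,p16)}
  {ζ, θ} × {p15, p16} = {(ζ,p15), (ζ,p16), (θ,p15), (θ,p16)}
  {η, θ} × {p15, p16} = {(η,p15), (η,p16), (θ,p15), (θ,p16)}
  {ζ, η, θ} × {p15, p16} = {(ζ,p15), (ζ,p16), (η,p15), (η,p16), (θ,p15), (θ,p16)}
These 22 distinct sets form the basis B.
Close under arbitrary unions to get τ_{X×Y}; counting gives |τ_{X×Y}| = 64.


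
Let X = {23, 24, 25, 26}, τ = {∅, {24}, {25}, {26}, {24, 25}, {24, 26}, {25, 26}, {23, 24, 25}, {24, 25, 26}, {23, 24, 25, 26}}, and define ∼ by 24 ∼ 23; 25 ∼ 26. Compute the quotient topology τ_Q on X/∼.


X/∼ = {[23=24], [25=26]}; |τ_Q| = 3.

Equivalence classes: [23=24], [25=26].
Quotient map π: X → X/∼ sends 23 ↦ [23=24], 24 ↦ [23=24], 25 ↦ [25=26], 26 ↦ [25=26].
For each subset V ⊆ X/∼, compute π^{-1}(V) ⊆ X and check whether π^{-1}(V) ∈ τ. V is open in τ_Q iff π^{-1}(V) ∈ τ.
  V = {}: π^{-1}(V) = ∅ ∈ τ ✓.
  V = {[23=24]}: π^{-1}(V) = {23, 24} ∉ τ ✗.
  V = {[25=26]}: π^{-1}(V) = {25, 26} ∈ τ ✓.
  V = {[23=24], [25=26]}: π^{-1}(V) = {23, 24, 25, 26} ∈ τ ✓.
Open sets in the quotient: τ_Q = {{}, {[25=26]}, {[23=24], [25=26]}} (3 elements).


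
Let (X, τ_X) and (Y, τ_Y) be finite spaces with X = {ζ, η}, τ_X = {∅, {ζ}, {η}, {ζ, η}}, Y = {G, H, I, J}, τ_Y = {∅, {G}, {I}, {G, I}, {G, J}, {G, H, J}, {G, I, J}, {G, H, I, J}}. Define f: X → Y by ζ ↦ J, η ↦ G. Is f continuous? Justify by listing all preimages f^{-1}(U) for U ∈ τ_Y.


f IS continuous.

Compute f^{-1}(U) for each U ∈ τ_Y:
  U = ∅: f^{-1}(U) = ∅ ∈ τ_X ✓.
  U = {G}: f^{-1}(U) = {η} ∈ τ_X ✓.
  U = {I}: f^{-1}(U) = ∅ ∈ τ_X ✓.
  U = {G, I}: f^{-1}(U) = {η} ∈ τ_X ✓.
  U = {G, J}: f^{-1}(U) = {ζ, η} ∈ τ_X ✓.
  U = {G, H, J}: f^{-1}(U) = {ζ, η} ∈ τ_X ✓.
  U = {G, I, J}: f^{-1}(U) = {ζ, η} ∈ τ_X ✓.
  U = {G, H, I, J}: f^{-1}(U) = {ζ, η} ∈ τ_X ✓.
Every preimage lies in τ_X, so f IS continuous.


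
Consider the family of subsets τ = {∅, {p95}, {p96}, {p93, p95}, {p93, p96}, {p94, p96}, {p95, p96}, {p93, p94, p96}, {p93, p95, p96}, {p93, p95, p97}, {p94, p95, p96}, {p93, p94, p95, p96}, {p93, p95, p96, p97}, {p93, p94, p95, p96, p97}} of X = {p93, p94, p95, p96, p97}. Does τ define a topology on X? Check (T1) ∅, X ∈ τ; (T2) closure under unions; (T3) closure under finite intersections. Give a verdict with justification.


τ is NOT a topology on X.

Axiom (T1): ∅ ∈ τ? Yes; X ∈ τ? Yes.
Axiom (T2/T3): check pairwise unions and intersections of members of τ.
Counterexample for (T3): {p93, p95} ∩ {p93, p96} = {p93} ∉ τ. Therefore τ is NOT a topology.


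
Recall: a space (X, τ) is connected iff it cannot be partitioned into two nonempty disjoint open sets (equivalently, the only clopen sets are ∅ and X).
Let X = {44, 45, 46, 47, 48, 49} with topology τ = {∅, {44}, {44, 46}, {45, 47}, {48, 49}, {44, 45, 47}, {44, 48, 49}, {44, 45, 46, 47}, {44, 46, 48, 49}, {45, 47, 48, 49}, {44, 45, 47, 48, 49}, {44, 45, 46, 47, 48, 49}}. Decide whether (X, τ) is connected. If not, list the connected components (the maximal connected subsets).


(X, τ) is disconnected; components = [{44, 46}, {45, 47}, {48, 49}].

Find clopen sets (U ∈ τ with X ∖ U ∈ τ):
  U = ∅, X ∖ U = {44, 45, 46, 47, 48, 49} — both open, so U is clopen.
  U = {44, 46}, X ∖ U = {45, 47, 48, 49} — both open, so U is clopen.
  U = {45, 47}, X ∖ U = {44, 46, 48, 49} — both open, so U is clopen.
  U = {48, 49}, X ∖ U = {44, 45, 46, 47} — both open, so U is clopen.
  U = {44, 45, 46, 47}, X ∖ U = {48, 49} — both open, so U is clopen.
  U = {44, 46, 48, 49}, X ∖ U = {45, 47} — both open, so U is clopen.
  U = {45, 47, 48, 49}, X ∖ U = {44, 46} — both open, so U is clopen.
  U = {44, 45, 46, 47, 48, 49}, X ∖ U = ∅ — both open, so U is clopen.
Nontrivial clopen(s) exist: e.g. {45, 47, 48, 49}. So (X, τ) is disconnected.
Compute connected components by grouping points that agree on all clopens:
  component: {44, 46}
  component: {45, 47}
  component: {48, 49}


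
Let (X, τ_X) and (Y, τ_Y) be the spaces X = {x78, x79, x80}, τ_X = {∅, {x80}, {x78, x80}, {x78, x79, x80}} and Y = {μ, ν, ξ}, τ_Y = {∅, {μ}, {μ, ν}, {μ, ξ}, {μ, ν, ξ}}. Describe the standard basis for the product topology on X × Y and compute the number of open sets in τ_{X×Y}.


Basis B = {∅ × ∅, {x80} × {μ}, {x78, x80} × {μ}, {x80} × {μ, ν}, {x80} × {μ, ξ}, {x78, x79, x80} × {μ}, {x80} × {μ, ν, ξ}, {x78, x80} × {μ, ν}, {x78, x80} × {μ, ξ}, {x78, x80} × {μ, ν, ξ}, {x78, x79, x80} × {μ, ν}, {x78, x79, x80} × {μ, ξ}, {x78, x79, x80} × {μ, ν, ξ}}; |τ_{X×Y}| = 30.

Enumerate products U × V with U ∈ τ_X, V ∈ τ_Y (deduplicated):
  ∅ × ∅ = {} (∅)
  {x80} × {μ} = {(x80,μ)}
  {x78, x80} × {μ} = {(x78,μ), (x80,μ)}
  {x80} × {μ, ν} = {(x80,μ), (x80,ν)}
  {x80} × {μ, ξ} = {(x80,μ), (x80,ξ)}
  {x78, x79, x80} × {μ} = {(x78,μ), (x79,μ), (x80,μ)}
  {x80} × {μ, ν, ξ} = {(x80,μ), (x80,ν), (x80,ξ)}
  {x78, x80} × {μ, ν} = {(x78,μ), (x78,ν), (x80,μ), (x80,ν)}
  {x78, x80} × {μ, ξ} = {(x78,μ), (x78,ξ), (x80,μ), (x80,ξ)}
  {x78, x80} × {μ, ν, ξ} = {(x78,μ), (x78,ν), (x78,ξ), (x80,μ), (x80,ν), (x80,ξ)}
  {x78, x79, x80} × {μ, ν} = {(x78,μ), (x78,ν), (x79,μ), (x79,ν), (x80,μ), (x80,ν)}
  {x78, x79, x80} × {μ, ξ} = {(x78,μ), (x78,ξ), (x79,μ), (x79,ξ), (x80,μ), (x80,ξ)}
  {x78, x79, x80} × {μ, ν, ξ} = {(x78,μ), (x78,ν), (x78,ξ), (x79,μ), (x79,ν), (x79,ξ), (x80,μ), (x80,ν), (x80,ξ)}
These 13 distinct sets form the basis B.
Close under arbitrary unions to get τ_{X×Y}; counting gives |τ_{X×Y}| = 30.


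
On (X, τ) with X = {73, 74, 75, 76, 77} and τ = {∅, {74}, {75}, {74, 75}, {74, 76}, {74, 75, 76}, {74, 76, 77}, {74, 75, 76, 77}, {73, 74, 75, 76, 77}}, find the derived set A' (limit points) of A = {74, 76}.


A' = {73, 76, 77}

For each x ∈ X, list the open sets U ∈ τ with x ∈ U, then check whether U ∩ (A ∖ {x}) ≠ ∅ for every such U.
  x = 73: opens ∋ x are {73, 74, 75, 76, 77}; each meets A ∖ {73}, so x IS a limit point.
  x = 74: open {74} ∋ x has {74} ∩ (A ∖ {74}) = ∅, so x is NOT a limit point.
  x = 75: open {75} ∋ x has {75} ∩ (A ∖ {75}) = ∅, so x is NOT a limit point.
  x = 76: opens ∋ x are {74, 76}, {74, 75, 76}, {74, 76, 77}, {74, 75, 76, 77}, {73, 74, 75, 76, 77}; each meets A ∖ {76}, so x IS a limit point.
  x = 77: opens ∋ x are {74, 76, 77}, {74, 75, 76, 77}, {73, 74, 75, 76, 77}; each meets A ∖ {77}, so x IS a limit point.
Collecting: A' = {73, 76, 77}.


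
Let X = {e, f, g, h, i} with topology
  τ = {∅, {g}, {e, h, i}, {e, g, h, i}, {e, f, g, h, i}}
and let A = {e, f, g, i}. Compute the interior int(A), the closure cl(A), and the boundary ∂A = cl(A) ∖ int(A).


int(A) = {g}, cl(A) = {e, f, g, h, i}, ∂A = {e, f, h, i}.

Closed sets in (X, τ) are complements of opens:
  closed(X, τ) = {∅, {f}, {f, g}, {e, f, h, i}, {e, f, g, h, i}}.
int(A) = ⋃ {U ∈ τ : U ⊆ A}. Opens contained in A: ∅, {g}.
Taking the union of these: int(A) = {g}.
cl(A) = ⋂ {C closed : A ⊆ C}. Closed sets containing A: {e, f, g, h, i}.
Intersecting these: cl(A) = {e, f, g, h, i}.
∂A = cl(A) ∖ int(A) = {e, f, g, h, i} ∖ {g} = {e, f, h, i}.


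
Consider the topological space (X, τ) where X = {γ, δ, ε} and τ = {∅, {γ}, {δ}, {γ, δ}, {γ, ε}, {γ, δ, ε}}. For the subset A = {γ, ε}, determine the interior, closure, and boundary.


int(A) = {γ, ε}, cl(A) = {γ, ε}, ∂A = ∅.

Closed sets in (X, τ) are complements of opens:
  closed(X, τ) = {∅, {δ}, {ε}, {γ, ε}, {δ, ε}, {γ, δ, ε}}.
int(A) = ⋃ {U ∈ τ : U ⊆ A}. Opens contained in A: ∅, {γ}, {γ, ε}.
Taking the union of these: int(A) = {γ, ε}.
cl(A) = ⋂ {C closed : A ⊆ C}. Closed sets containing A: {γ, ε}, {γ, δ, ε}.
Intersecting these: cl(A) = {γ, ε}.
∂A = cl(A) ∖ int(A) = {γ, ε} ∖ {γ, ε} = ∅.


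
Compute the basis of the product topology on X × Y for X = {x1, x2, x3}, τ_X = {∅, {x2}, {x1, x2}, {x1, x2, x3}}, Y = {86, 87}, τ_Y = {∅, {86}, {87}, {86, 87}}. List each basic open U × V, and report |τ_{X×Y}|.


Basis B = {∅ × ∅, {x2} × {86}, {x2} × {87}, {x1, x2} × {86}, {x1, x2} × {87}, {x2} × {86, 87}, {x1, x2, x3} × {86}, {x1, x2, x3} × {87}, {x1, x2} × {86, 87}, {x1, x2, x3} × {86, 87}}; |τ_{X×Y}| = 16.

Enumerate products U × V with U ∈ τ_X, V ∈ τ_Y (deduplicated):
  ∅ × ∅ = {} (∅)
  {x2} × {86} = {(x2,86)}
  {x2} × {87} = {(x2,87)}
  {x1, x2} × {86} = {(x1,86), (x2,86)}
  {x1, x2} × {87} = {(x1,87), (x2,87)}
  {x2} × {86, 87} = {(x2,86), (x2,87)}
  {x1, x2, x3} × {86} = {(x1,86), (x2,86), (x3,86)}
  {x1, x2, x3} × {87} = {(x1,87), (x2,87), (x3,87)}
  {x1, x2} × {86, 87} = {(x1,86), (x1,87), (x2,86), (x2,87)}
  {x1, x2, x3} × {86, 87} = {(x1,86), (x1,87), (x2,86), (x2,87), (x3,86), (x3,87)}
These 10 distinct sets form the basis B.
Close under arbitrary unions to get τ_{X×Y}; counting gives |τ_{X×Y}| = 16.


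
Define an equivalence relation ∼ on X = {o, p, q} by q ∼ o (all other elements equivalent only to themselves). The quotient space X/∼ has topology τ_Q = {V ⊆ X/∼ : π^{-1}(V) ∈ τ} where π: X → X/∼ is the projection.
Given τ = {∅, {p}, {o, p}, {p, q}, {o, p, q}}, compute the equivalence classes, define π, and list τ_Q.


X/∼ = {[o=q], [p]}; |τ_Q| = 3.

Equivalence classes: [o=q], [p].
Quotient map π: X → X/∼ sends o ↦ [o=q], p ↦ [p], q ↦ [o=q].
For each subset V ⊆ X/∼, compute π^{-1}(V) ⊆ X and check whether π^{-1}(V) ∈ τ. V is open in τ_Q iff π^{-1}(V) ∈ τ.
  V = {}: π^{-1}(V) = ∅ ∈ τ ✓.
  V = {[o=q]}: π^{-1}(V) = {o, q} ∉ τ ✗.
  V = {[p]}: π^{-1}(V) = {p} ∈ τ ✓.
  V = {[o=q], [p]}: π^{-1}(V) = {o, p, q} ∈ τ ✓.
Open sets in the quotient: τ_Q = {{}, {[p]}, {[o=q], [p]}} (3 elements).


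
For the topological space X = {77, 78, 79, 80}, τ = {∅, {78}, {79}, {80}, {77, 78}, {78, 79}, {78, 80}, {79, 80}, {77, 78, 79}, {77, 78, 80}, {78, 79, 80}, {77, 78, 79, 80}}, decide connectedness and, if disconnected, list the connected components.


(X, τ) is disconnected; components = [{79}, {80}, {77, 78}].

Find clopen sets (U ∈ τ with X ∖ U ∈ τ):
  U = ∅, X ∖ U = {77, 78, 79, 80} — both open, so U is clopen.
  U = {79}, X ∖ U = {77, 78, 80} — both open, so U is clopen.
  U = {80}, X ∖ U = {77, 78, 79} — both open, so U is clopen.
  U = {77, 78}, X ∖ U = {79, 80} — both open, so U is clopen.
  U = {79, 80}, X ∖ U = {77, 78} — both open, so U is clopen.
  U = {77, 78, 79}, X ∖ U = {80} — both open, so U is clopen.
  U = {77, 78, 80}, X ∖ U = {79} — both open, so U is clopen.
  U = {77, 78, 79, 80}, X ∖ U = ∅ — both open, so U is clopen.
Nontrivial clopen(s) exist: e.g. {77, 78, 79}. So (X, τ) is disconnected.
Compute connected components by grouping points that agree on all clopens:
  component: {79}
  component: {80}
  component: {77, 78}


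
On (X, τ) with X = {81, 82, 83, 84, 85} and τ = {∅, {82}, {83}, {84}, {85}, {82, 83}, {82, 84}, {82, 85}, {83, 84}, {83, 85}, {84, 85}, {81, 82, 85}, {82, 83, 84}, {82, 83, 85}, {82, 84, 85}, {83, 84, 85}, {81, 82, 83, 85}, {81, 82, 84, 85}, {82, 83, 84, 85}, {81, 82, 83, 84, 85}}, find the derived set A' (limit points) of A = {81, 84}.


A' = ∅

For each x ∈ X, list the open sets U ∈ τ with x ∈ U, then check whether U ∩ (A ∖ {x}) ≠ ∅ for every such U.
  x = 81: open {81, 82, 85} ∋ x has {81, 82, 85} ∩ (A ∖ {81}) = ∅, so x is NOT a limit point.
  x = 82: open {82} ∋ x has {82} ∩ (A ∖ {82}) = ∅, so x is NOT a limit point.
  x = 83: open {83} ∋ x has {83} ∩ (A ∖ {83}) = ∅, so x is NOT a limit point.
  x = 84: open {84} ∋ x has {84} ∩ (A ∖ {84}) = ∅, so x is NOT a limit point.
  x = 85: open {85} ∋ x has {85} ∩ (A ∖ {85}) = ∅, so x is NOT a limit point.
Collecting: A' = ∅.


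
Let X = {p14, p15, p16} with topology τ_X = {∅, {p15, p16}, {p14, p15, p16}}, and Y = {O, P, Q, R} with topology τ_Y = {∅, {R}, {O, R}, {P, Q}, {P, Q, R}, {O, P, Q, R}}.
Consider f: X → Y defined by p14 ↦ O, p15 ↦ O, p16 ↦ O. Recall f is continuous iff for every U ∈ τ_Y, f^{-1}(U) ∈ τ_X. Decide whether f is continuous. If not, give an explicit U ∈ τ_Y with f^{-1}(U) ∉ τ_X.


f IS continuous.

Compute f^{-1}(U) for each U ∈ τ_Y:
  U = ∅: f^{-1}(U) = ∅ ∈ τ_X ✓.
  U = {R}: f^{-1}(U) = ∅ ∈ τ_X ✓.
  U = {O, R}: f^{-1}(U) = {p14, p15, p16} ∈ τ_X ✓.
  U = {P, Q}: f^{-1}(U) = ∅ ∈ τ_X ✓.
  U = {P, Q, R}: f^{-1}(U) = ∅ ∈ τ_X ✓.
  U = {O, P, Q, R}: f^{-1}(U) = {p14, p15, p16} ∈ τ_X ✓.
Every preimage lies in τ_X, so f IS continuous.


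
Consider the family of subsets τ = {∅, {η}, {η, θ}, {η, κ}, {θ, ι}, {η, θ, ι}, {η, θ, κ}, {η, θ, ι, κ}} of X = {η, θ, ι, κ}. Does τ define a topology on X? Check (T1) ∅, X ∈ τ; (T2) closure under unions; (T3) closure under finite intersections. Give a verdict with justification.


τ is NOT a topology on X.

Axiom (T1): ∅ ∈ τ? Yes; X ∈ τ? Yes.
Axiom (T2/T3): check pairwise unions and intersections of members of τ.
Counterexample for (T3): {η, θ} ∩ {θ, ι} = {θ} ∉ τ. Therefore τ is NOT a topology.


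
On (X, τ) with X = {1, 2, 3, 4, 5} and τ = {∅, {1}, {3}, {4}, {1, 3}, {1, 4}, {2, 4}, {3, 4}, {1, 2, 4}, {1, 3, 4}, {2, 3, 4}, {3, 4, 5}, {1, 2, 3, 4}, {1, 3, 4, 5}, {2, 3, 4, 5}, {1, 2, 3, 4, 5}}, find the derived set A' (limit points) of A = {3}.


A' = {5}

For each x ∈ X, list the open sets U ∈ τ with x ∈ U, then check whether U ∩ (A ∖ {x}) ≠ ∅ for every such U.
  x = 1: open {1} ∋ x has {1} ∩ (A ∖ {1}) = ∅, so x is NOT a limit point.
  x = 2: open {2, 4} ∋ x has {2, 4} ∩ (A ∖ {2}) = ∅, so x is NOT a limit point.
  x = 3: open {3} ∋ x has {3} ∩ (A ∖ {3}) = ∅, so x is NOT a limit point.
  x = 4: open {4} ∋ x has {4} ∩ (A ∖ {4}) = ∅, so x is NOT a limit point.
  x = 5: opens ∋ x are {3, 4, 5}, {1, 3, 4, 5}, {2, 3, 4, 5}, {1, 2, 3, 4, 5}; each meets A ∖ {5}, so x IS a limit point.
Collecting: A' = {5}.


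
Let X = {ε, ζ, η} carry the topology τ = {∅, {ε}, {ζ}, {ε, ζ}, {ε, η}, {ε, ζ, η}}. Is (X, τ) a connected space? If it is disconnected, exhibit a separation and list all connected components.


(X, τ) is disconnected; components = [{ζ}, {ε, η}].

Find clopen sets (U ∈ τ with X ∖ U ∈ τ):
  U = ∅, X ∖ U = {ε, ζ, η} — both open, so U is clopen.
  U = {ζ}, X ∖ U = {ε, η} — both open, so U is clopen.
  U = {ε, η}, X ∖ U = {ζ} — both open, so U is clopen.
  U = {ε, ζ, η}, X ∖ U = ∅ — both open, so U is clopen.
Nontrivial clopen(s) exist: e.g. {ζ}. So (X, τ) is disconnected.
Compute connected components by grouping points that agree on all clopens:
  component: {ζ}
  component: {ε, η}


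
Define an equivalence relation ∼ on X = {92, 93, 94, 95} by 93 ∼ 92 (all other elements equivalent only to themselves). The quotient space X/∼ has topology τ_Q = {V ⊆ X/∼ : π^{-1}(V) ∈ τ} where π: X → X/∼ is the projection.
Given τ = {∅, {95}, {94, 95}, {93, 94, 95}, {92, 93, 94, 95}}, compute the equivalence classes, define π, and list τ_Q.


X/∼ = {[92=93], [94], [95]}; |τ_Q| = 4.

Equivalence classes: [92=93], [94], [95].
Quotient map π: X → X/∼ sends 92 ↦ [92=93], 93 ↦ [92=93], 94 ↦ [94], 95 ↦ [95].
For each subset V ⊆ X/∼, compute π^{-1}(V) ⊆ X and check whether π^{-1}(V) ∈ τ. V is open in τ_Q iff π^{-1}(V) ∈ τ.
  V = {}: π^{-1}(V) = ∅ ∈ τ ✓.
  V = {[92=93]}: π^{-1}(V) = {92, 93} ∉ τ ✗.
  V = {[94]}: π^{-1}(V) = {94} ∉ τ ✗.
  V = {[92=93], [94]}: π^{-1}(V) = {92, 93, 94} ∉ τ ✗.
  V = {[95]}: π^{-1}(V) = {95} ∈ τ ✓.
  V = {[92=93], [95]}: π^{-1}(V) = {92, 93, 95} ∉ τ ✗.
  V = {[94], [95]}: π^{-1}(V) = {94, 95} ∈ τ ✓.
  V = {[92=93], [94], [95]}: π^{-1}(V) = {92, 93, 94, 95} ∈ τ ✓.
Open sets in the quotient: τ_Q = {{}, {[95]}, {[94], [95]}, {[92=93], [94], [95]}} (4 elements).


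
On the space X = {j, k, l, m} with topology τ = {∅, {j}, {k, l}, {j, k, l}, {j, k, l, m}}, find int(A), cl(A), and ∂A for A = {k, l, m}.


int(A) = {k, l}, cl(A) = {k, l, m}, ∂A = {m}.

Closed sets in (X, τ) are complements of opens:
  closed(X, τ) = {∅, {m}, {j, m}, {k, l, m}, {j, k, l, m}}.
int(A) = ⋃ {U ∈ τ : U ⊆ A}. Opens contained in A: ∅, {k, l}.
Taking the union of these: int(A) = {k, l}.
cl(A) = ⋂ {C closed : A ⊆ C}. Closed sets containing A: {k, l, m}, {j, k, l, m}.
Intersecting these: cl(A) = {k, l, m}.
∂A = cl(A) ∖ int(A) = {k, l, m} ∖ {k, l} = {m}.


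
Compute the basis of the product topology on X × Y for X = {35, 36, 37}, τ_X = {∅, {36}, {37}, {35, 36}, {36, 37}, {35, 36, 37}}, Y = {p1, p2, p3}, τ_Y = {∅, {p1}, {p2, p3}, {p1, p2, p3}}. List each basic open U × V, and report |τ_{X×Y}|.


Basis B = {∅ × ∅, {36} × {p1}, {37} × {p1}, {35, 36} × {p1}, {36, 37} × {p1}, {36} × {p2, p3}, {37} × {p2, p3}, {35, 36, 37} × {p1}, {36} × {p1, p2, p3}, {37} × {p1, p2, p3}, {35, 36} × {p2, p3}, {36, 37} × {p2, p3}, {35, 36} × {p1, p2, p3}, {35, 36, 37} × {p2, p3}, {36, 37} × {p1, p2, p3}, {35, 36, 37} × {p1, p2, p3}}; |τ_{X×Y}| = 36.

Enumerate products U × V with U ∈ τ_X, V ∈ τ_Y (deduplicated):
  ∅ × ∅ = {} (∅)
  {36} × {p1} = {(36,p1)}
  {37} × {p1} = {(37,p1)}
  {35, 36} × {p1} = {(35,p1), (36,p1)}
  {36, 37} × {p1} = {(36,p1), (37,p1)}
  {36} × {p2, p3} = {(36,p2), (36,p3)}
  {37} × {p2, p3} = {(37,p2), (37,p3)}
  {35, 36, 37} × {p1} = {(35,p1), (36,p1), (37,p1)}
  {36} × {p1, p2, p3} = {(36,p1), (36,p2), (36,p3)}
  {37} × {p1, p2, p3} = {(37,p1), (37,p2), (37,p3)}
  {35, 36} × {p2, p3} = {(35,p2), (35,p3), (36,p2), (36,p3)}
  {36, 37} × {p2, p3} = {(36,p2), (36,p3), (37,p2), (37,p3)}
  {35, 36} × {p1, p2, p3} = {(35,p1), (35,p2), (35,p3), (36,p1), (36,p2), (36,p3)}
  {35, 36, 37} × {p2, p3} = {(35,p2), (35,p3), (36,p2), (36,p3), (37,p2), (37,p3)}
  {36, 37} × {p1, p2, p3} = {(36,p1), (36,p2), (36,p3), (37,p1), (37,p2), (37,p3)}
  {35, 36, 37} × {p1, p2, p3} = {(35,p1), (35,p2), (35,p3), (36,p1), (36,p2), (36,p3), (37,p1), (37,p2), (37,p3)}
These 16 distinct sets form the basis B.
Close under arbitrary unions to get τ_{X×Y}; counting gives |τ_{X×Y}| = 36.


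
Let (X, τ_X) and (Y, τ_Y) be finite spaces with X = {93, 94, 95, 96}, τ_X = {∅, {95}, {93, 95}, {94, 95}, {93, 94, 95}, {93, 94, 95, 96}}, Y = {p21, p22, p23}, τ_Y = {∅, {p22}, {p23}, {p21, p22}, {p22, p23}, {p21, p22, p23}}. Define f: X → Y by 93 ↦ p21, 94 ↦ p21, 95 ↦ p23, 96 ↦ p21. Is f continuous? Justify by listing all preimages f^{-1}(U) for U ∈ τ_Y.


f is NOT continuous.

Compute f^{-1}(U) for each U ∈ τ_Y:
  U = ∅: f^{-1}(U) = ∅ ∈ τ_X ✓.
  U = {p22}: f^{-1}(U) = ∅ ∈ τ_X ✓.
  U = {p23}: f^{-1}(U) = {95} ∈ τ_X ✓.
  U = {p21, p22}: f^{-1}(U) = {93, 94, 96} ∉ τ_X ✗.
  U = {p22, p23}: f^{-1}(U) = {95} ∈ τ_X ✓.
  U = {p21, p22, p23}: f^{-1}(U) = {93, 94, 95, 96} ∈ τ_X ✓.
Found U = {p21, p22} with f^{-1}(U) = {93, 94, 96} not in τ_X. Therefore f is NOT continuous.


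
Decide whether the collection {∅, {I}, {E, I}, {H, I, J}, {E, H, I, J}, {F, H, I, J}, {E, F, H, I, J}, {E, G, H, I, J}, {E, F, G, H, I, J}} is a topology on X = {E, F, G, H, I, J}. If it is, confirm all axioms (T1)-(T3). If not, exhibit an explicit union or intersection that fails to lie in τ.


τ IS a topology on X.

Axiom (T1): ∅ ∈ τ? Yes; X ∈ τ? Yes.
Axiom (T2/T3): check pairwise unions and intersections of members of τ.
All pairwise intersections and unions checked — each lies in τ. Therefore τ satisfies (T1), (T2), (T3): it IS a topology on X.


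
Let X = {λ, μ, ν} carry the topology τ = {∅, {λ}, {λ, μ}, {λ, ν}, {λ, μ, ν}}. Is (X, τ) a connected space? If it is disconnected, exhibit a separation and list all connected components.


(X, τ) is connected.

Find clopen sets (U ∈ τ with X ∖ U ∈ τ):
  U = ∅, X ∖ U = {λ, μ, ν} — both open, so U is clopen.
  U = {λ, μ, ν}, X ∖ U = ∅ — both open, so U is clopen.
Only trivial clopens (∅ and X) exist, so (X, τ) is connected.
Compute connected components by grouping points that agree on all clopens:
  component: {λ, μ, ν}


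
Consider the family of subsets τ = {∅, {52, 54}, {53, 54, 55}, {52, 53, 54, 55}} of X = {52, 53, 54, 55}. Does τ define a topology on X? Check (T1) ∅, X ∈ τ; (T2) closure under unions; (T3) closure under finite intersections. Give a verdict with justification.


τ is NOT a topology on X.

Axiom (T1): ∅ ∈ τ? Yes; X ∈ τ? Yes.
Axiom (T2/T3): check pairwise unions and intersections of members of τ.
Counterexample for (T3): {52, 54} ∩ {53, 54, 55} = {54} ∉ τ. Therefore τ is NOT a topology.


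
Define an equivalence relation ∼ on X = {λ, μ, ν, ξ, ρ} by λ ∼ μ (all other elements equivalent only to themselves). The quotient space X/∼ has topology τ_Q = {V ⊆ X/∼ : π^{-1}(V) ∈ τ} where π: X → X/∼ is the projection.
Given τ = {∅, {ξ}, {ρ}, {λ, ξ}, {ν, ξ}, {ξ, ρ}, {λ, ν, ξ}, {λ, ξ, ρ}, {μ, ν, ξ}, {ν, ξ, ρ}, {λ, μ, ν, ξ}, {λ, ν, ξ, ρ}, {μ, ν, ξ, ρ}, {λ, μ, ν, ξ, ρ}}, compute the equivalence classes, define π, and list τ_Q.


X/∼ = {[λ=μ], [ν], [ξ], [ρ]}; |τ_Q| = 8.

Equivalence classes: [λ=μ], [ν], [ξ], [ρ].
Quotient map π: X → X/∼ sends λ ↦ [λ=μ], μ ↦ [λ=μ], ν ↦ [ν], ξ ↦ [ξ], ρ ↦ [ρ].
For each subset V ⊆ X/∼, compute π^{-1}(V) ⊆ X and check whether π^{-1}(V) ∈ τ. V is open in τ_Q iff π^{-1}(V) ∈ τ.
  V = {}: π^{-1}(V) = ∅ ∈ τ ✓.
  V = {[λ=μ]}: π^{-1}(V) = {λ, μ} ∉ τ ✗.
  V = {[ν]}: π^{-1}(V) = {ν} ∉ τ ✗.
  V = {[λ=μ], [ν]}: π^{-1}(V) = {λ, μ, ν} ∉ τ ✗.
  V = {[ξ]}: π^{-1}(V) = {ξ} ∈ τ ✓.
  V = {[λ=μ], [ξ]}: π^{-1}(V) = {λ, μ, ξ} ∉ τ ✗.
  V = {[ν], [ξ]}: π^{-1}(V) = {ν, ξ} ∈ τ ✓.
  V = {[λ=μ], [ν], [ξ]}: π^{-1}(V) = {λ, μ, ν, ξ} ∈ τ ✓.
  V = {[ρ]}: π^{-1}(V) = {ρ} ∈ τ ✓.
  V = {[λ=μ], [ρ]}: π^{-1}(V) = {λ, μ, ρ} ∉ τ ✗.
  V = {[ν], [ρ]}: π^{-1}(V) = {ν, ρ} ∉ τ ✗.
  V = {[λ=μ], [ν], [ρ]}: π^{-1}(V) = {λ, μ, ν, ρ} ∉ τ ✗.
  V = {[ξ], [ρ]}: π^{-1}(V) = {ξ, ρ} ∈ τ ✓.
  V = {[λ=μ], [ξ], [ρ]}: π^{-1}(V) = {λ, μ, ξ, ρ} ∉ τ ✗.
  V = {[ν], [ξ], [ρ]}: π^{-1}(V) = {ν, ξ, ρ} ∈ τ ✓.
  V = {[λ=μ], [ν], [ξ], [ρ]}: π^{-1}(V) = {λ, μ, ν, ξ, ρ} ∈ τ ✓.
Open sets in the quotient: τ_Q = {{}, {[ξ]}, {[ν], [ξ]}, {[λ=μ], [ν], [ξ]}, {[ρ]}, {[ξ], [ρ]}, {[ν], [ξ], [ρ]}, {[λ=μ], [ν], [ξ], [ρ]}} (8 elements).


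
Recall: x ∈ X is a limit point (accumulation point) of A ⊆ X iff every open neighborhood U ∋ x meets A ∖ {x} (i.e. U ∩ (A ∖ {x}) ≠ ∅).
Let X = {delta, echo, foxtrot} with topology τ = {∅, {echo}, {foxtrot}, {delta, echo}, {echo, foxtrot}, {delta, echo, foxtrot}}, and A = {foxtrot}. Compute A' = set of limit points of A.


A' = ∅

For each x ∈ X, list the open sets U ∈ τ with x ∈ U, then check whether U ∩ (A ∖ {x}) ≠ ∅ for every such U.
  x = delta: open {delta, echo} ∋ x has {delta, echo} ∩ (A ∖ {delta}) = ∅, so x is NOT a limit point.
  x = echo: open {echo} ∋ x has {echo} ∩ (A ∖ {echo}) = ∅, so x is NOT a limit point.
  x = foxtrot: open {foxtrot} ∋ x has {foxtrot} ∩ (A ∖ {foxtrot}) = ∅, so x is NOT a limit point.
Collecting: A' = ∅.


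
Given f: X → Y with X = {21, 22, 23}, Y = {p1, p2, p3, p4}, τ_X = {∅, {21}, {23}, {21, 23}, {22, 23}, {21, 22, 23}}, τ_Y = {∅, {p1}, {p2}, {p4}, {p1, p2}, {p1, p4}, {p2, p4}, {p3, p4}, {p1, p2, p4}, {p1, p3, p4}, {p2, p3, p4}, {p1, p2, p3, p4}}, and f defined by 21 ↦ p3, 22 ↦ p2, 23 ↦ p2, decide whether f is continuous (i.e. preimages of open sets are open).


f IS continuous.

Compute f^{-1}(U) for each U ∈ τ_Y:
  U = ∅: f^{-1}(U) = ∅ ∈ τ_X ✓.
  U = {p1}: f^{-1}(U) = ∅ ∈ τ_X ✓.
  U = {p2}: f^{-1}(U) = {22, 23} ∈ τ_X ✓.
  U = {p4}: f^{-1}(U) = ∅ ∈ τ_X ✓.
  U = {p1, p2}: f^{-1}(U) = {22, 23} ∈ τ_X ✓.
  U = {p1, p4}: f^{-1}(U) = ∅ ∈ τ_X ✓.
  U = {p2, p4}: f^{-1}(U) = {22, 23} ∈ τ_X ✓.
  U = {p3, p4}: f^{-1}(U) = {21} ∈ τ_X ✓.
  U = {p1, p2, p4}: f^{-1}(U) = {22, 23} ∈ τ_X ✓.
  U = {p1, p3, p4}: f^{-1}(U) = {21} ∈ τ_X ✓.
  U = {p2, p3, p4}: f^{-1}(U) = {21, 22, 23} ∈ τ_X ✓.
  U = {p1, p2, p3, p4}: f^{-1}(U) = {21, 22, 23} ∈ τ_X ✓.
Every preimage lies in τ_X, so f IS continuous.


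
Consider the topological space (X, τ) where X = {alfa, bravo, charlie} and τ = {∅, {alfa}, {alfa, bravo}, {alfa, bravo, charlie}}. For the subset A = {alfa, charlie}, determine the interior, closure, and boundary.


int(A) = {alfa}, cl(A) = {alfa, bravo, charlie}, ∂A = {bravo, charlie}.

Closed sets in (X, τ) are complements of opens:
  closed(X, τ) = {∅, {charlie}, {bravo, charlie}, {alfa, bravo, charlie}}.
int(A) = ⋃ {U ∈ τ : U ⊆ A}. Opens contained in A: ∅, {alfa}.
Taking the union of these: int(A) = {alfa}.
cl(A) = ⋂ {C closed : A ⊆ C}. Closed sets containing A: {alfa, bravo, charlie}.
Intersecting these: cl(A) = {alfa, bravo, charlie}.
∂A = cl(A) ∖ int(A) = {alfa, bravo, charlie} ∖ {alfa} = {bravo, charlie}.


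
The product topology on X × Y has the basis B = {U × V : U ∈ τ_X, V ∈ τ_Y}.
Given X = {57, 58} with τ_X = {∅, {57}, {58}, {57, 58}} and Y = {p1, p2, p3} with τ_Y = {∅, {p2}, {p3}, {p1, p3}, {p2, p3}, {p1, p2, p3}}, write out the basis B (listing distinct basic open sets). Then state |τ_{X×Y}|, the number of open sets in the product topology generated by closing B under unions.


Basis B = {∅ × ∅, {57} × {p2}, {57} × {p3}, {58} × {p2}, {58} × {p3}, {57} × {p1, p3}, {57} × {p2, p3}, {57, 58} × {p2}, {57, 58} × {p3}, {58} × {p1, p3}, {58} × {p2, p3}, {57} × {p1, p2, p3}, {58} × {p1, p2, p3}, {57, 58} × {p1, p3}, {57, 58} × {p2, p3}, {57, 58} × {p1, p2, p3}}; |τ_{X×Y}| = 36.

Enumerate products U × V with U ∈ τ_X, V ∈ τ_Y (deduplicated):
  ∅ × ∅ = {} (∅)
  {57} × {p2} = {(57,p2)}
  {57} × {p3} = {(57,p3)}
  {58} × {p2} = {(58,p2)}
  {58} × {p3} = {(58,p3)}
  {57} × {p1, p3} = {(57,p1), (57,p3)}
  {57} × {p2, p3} = {(57,p2), (57,p3)}
  {57, 58} × {p2} = {(57,p2), (58,p2)}
  {57, 58} × {p3} = {(57,p3), (58,p3)}
  {58} × {p1, p3} = {(58,p1), (58,p3)}
  {58} × {p2, p3} = {(58,p2), (58,p3)}
  {57} × {p1, p2, p3} = {(57,p1), (57,p2), (57,p3)}
  {58} × {p1, p2, p3} = {(58,p1), (58,p2), (58,p3)}
  {57, 58} × {p1, p3} = {(57,p1), (57,p3), (58,p1), (58,p3)}
  {57, 58} × {p2, p3} = {(57,p2), (57,p3), (58,p2), (58,p3)}
  {57, 58} × {p1, p2, p3} = {(57,p1), (57,p2), (57,p3), (58,p1), (58,p2), (58,p3)}
These 16 distinct sets form the basis B.
Close under arbitrary unions to get τ_{X×Y}; counting gives |τ_{X×Y}| = 36.


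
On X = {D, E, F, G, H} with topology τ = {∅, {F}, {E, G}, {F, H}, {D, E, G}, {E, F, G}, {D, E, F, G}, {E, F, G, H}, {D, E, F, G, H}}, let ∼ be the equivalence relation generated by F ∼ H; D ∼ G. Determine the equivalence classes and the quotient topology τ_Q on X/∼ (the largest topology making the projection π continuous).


X/∼ = {[D=G], [E], [F=H]}; |τ_Q| = 4.

Equivalence classes: [D=G], [E], [F=H].
Quotient map π: X → X/∼ sends D ↦ [D=G], E ↦ [E], F ↦ [F=H], G ↦ [D=G], H ↦ [F=H].
For each subset V ⊆ X/∼, compute π^{-1}(V) ⊆ X and check whether π^{-1}(V) ∈ τ. V is open in τ_Q iff π^{-1}(V) ∈ τ.
  V = {}: π^{-1}(V) = ∅ ∈ τ ✓.
  V = {[D=G]}: π^{-1}(V) = {D, G} ∉ τ ✗.
  V = {[E]}: π^{-1}(V) = {E} ∉ τ ✗.
  V = {[D=G], [E]}: π^{-1}(V) = {D, E, G} ∈ τ ✓.
  V = {[F=H]}: π^{-1}(V) = {F, H} ∈ τ ✓.
  V = {[D=G], [F=H]}: π^{-1}(V) = {D, F, G, H} ∉ τ ✗.
  V = {[E], [F=H]}: π^{-1}(V) = {E, F, H} ∉ τ ✗.
  V = {[D=G], [E], [F=H]}: π^{-1}(V) = {D, E, F, G, H} ∈ τ ✓.
Open sets in the quotient: τ_Q = {{}, {[D=G], [E]}, {[F=H]}, {[D=G], [E], [F=H]}} (4 elements).


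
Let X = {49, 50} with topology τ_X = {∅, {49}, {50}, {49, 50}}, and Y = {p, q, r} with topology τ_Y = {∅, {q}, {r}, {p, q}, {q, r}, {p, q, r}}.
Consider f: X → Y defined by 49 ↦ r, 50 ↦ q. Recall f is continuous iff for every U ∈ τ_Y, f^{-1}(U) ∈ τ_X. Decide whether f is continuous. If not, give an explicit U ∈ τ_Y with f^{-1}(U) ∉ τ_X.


f IS continuous.

Compute f^{-1}(U) for each U ∈ τ_Y:
  U = ∅: f^{-1}(U) = ∅ ∈ τ_X ✓.
  U = {q}: f^{-1}(U) = {50} ∈ τ_X ✓.
  U = {r}: f^{-1}(U) = {49} ∈ τ_X ✓.
  U = {p, q}: f^{-1}(U) = {50} ∈ τ_X ✓.
  U = {q, r}: f^{-1}(U) = {49, 50} ∈ τ_X ✓.
  U = {p, q, r}: f^{-1}(U) = {49, 50} ∈ τ_X ✓.
Every preimage lies in τ_X, so f IS continuous.
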